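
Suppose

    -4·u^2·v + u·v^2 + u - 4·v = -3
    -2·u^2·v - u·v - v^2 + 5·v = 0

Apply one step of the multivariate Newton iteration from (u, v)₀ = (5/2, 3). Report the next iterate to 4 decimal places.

(1.3225, 2.9911)

At (5/2, 3): F = (-59.0000, -39.0000).
Jacobian J = [[-8·u·v + v^2 + 1, -4·u^2 + 2·u·v - 4], [-4·u·v - v, -2·u^2 - u - 2·v + 5]].
At the point, J = [[-50.0000, -14.0000], [-33.0000, -16.0000]] (det J = 338.0000).
Solving J·Δ = −F gives Δ = (-1.1775, -0.0089).
Then the next iterate is (u, v)₁ = (1.3225, 2.9911).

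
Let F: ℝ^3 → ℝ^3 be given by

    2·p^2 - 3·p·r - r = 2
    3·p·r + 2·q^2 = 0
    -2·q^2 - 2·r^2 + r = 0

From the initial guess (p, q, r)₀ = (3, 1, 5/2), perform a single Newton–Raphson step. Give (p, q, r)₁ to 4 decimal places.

(1.3333, 1.7125, 0.8500)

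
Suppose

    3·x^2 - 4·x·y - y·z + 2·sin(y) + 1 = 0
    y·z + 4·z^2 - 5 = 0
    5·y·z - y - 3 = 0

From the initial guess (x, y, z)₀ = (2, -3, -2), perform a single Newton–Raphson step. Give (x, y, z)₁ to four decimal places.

At (2, -3, -2): F = (30.717760, 17.0000, 30.0000).
Jacobian J = [[6·x - 4·y, -4·x - z + 2·cos(y), -y], [0, z, y + 8·z], [0, 5·z - 1, 5·y]].
At the point, J = [[24.0000, -7.979985, 3.0000], [0.0000, -2.0000, -19.0000], [0.0000, -11.0000, -15.0000]] (det J = -4296.0000).
Solving J·Δ = −F gives Δ = (-0.7835, 1.7598, 0.7095).
Then the next iterate is (x, y, z)₁ = (1.2165, -1.2402, -1.2905).

(1.2165, -1.2402, -1.2905)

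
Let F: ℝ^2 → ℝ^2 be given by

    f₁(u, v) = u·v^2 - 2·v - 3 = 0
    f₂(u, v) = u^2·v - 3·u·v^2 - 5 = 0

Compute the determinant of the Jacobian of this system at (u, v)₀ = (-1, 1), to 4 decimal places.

J = [[v^2, 2·u·v - 2], [2·u·v - 3·v^2, u^2 - 6·u·v]].
At the point, J = [[1.0000, -4.0000], [-5.0000, 7.0000]].
det J = -13.0000.

-13.0000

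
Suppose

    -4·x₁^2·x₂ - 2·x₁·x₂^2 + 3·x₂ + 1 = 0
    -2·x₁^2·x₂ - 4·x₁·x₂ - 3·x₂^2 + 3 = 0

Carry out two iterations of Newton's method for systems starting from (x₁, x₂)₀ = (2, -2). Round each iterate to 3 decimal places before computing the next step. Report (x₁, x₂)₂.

(1.293, 0.444)

At (2, -2): F = (11.000, 23.000).
Jacobian J = [[-8·x₁·x₂ - 2·x₂^2, -4·x₁^2 - 4·x₁·x₂ + 3], [-4·x₁·x₂ - 4·x₂, -2·x₁^2 - 4·x₁ - 6·x₂]].
At the point, J = [[24.000, 3.000], [24.000, -4.000]] (det J = -168.000).
Solving J·Δ = −F gives Δ = (-0.673, 1.714).
Then the next iterate is (x₁, x₂)₁ = (1.327, -0.286).
Round to (1.327, -0.286) and repeat: F = (1.93942, 5.27995), J = [[2.87258, -2.52563], [2.66209, -7.11386]].
Δ = (-0.034, 0.730), so (x₁, x₂)₂ = (1.293, 0.444).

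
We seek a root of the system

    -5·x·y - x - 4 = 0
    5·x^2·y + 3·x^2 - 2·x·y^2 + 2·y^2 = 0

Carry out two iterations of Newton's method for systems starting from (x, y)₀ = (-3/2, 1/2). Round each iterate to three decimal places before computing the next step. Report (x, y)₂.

At (-3/2, 1/2): F = (1.250, 13.625).
Jacobian J = [[-5·y - 1, -5·x], [10·x·y + 6·x - 2·y^2, 5·x^2 - 4·x·y + 4·y]].
At the point, J = [[-3.500, 7.500], [-17.000, 16.250]] (det J = 70.625).
Solving J·Δ = −F gives Δ = (1.159, 0.374).
Then the next iterate is (x, y)₁ = (-0.341, 0.874).
Round to (-0.341, 0.874) and repeat: F = (-2.16883, 2.90571), J = [[-5.370, 1.705], [-6.55409, 5.26954]].
Δ = (-0.957, -1.741), so (x, y)₂ = (-1.298, -0.867).

(-1.298, -0.867)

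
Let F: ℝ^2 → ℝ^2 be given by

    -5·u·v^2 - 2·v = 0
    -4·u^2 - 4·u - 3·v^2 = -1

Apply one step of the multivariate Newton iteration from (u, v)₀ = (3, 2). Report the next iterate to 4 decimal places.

(1.0682, 1.5909)

At (3, 2): F = (-64.0000, -59.0000).
Jacobian J = [[-5·v^2, -10·u·v - 2], [-8·u - 4, -6·v]].
At the point, J = [[-20.0000, -62.0000], [-28.0000, -12.0000]] (det J = -1496.0000).
Solving J·Δ = −F gives Δ = (-1.9318, -0.4091).
Then the next iterate is (u, v)₁ = (1.0682, 1.5909).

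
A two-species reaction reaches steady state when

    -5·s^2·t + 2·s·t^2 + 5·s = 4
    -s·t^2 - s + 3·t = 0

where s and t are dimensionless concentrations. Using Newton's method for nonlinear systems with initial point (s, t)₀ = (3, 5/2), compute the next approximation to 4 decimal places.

At (3, 5/2): F = (-64.0000, -14.2500).
Jacobian J = [[-10·s·t + 2·t^2 + 5, -5·s^2 + 4·s·t], [-t^2 - 1, -2·s·t + 3]].
At the point, J = [[-57.5000, -15.0000], [-7.2500, -12.0000]] (det J = 581.2500).
Solving J·Δ = −F gives Δ = (-0.9535, -0.6114).
Then the next iterate is (s, t)₁ = (2.0465, 1.8886).

(2.0465, 1.8886)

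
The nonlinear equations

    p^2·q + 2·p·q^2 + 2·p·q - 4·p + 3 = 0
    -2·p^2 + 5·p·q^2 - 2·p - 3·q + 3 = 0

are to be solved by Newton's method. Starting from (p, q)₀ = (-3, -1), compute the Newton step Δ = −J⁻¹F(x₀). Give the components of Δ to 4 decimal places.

At (-3, -1): F = (6.0000, -21.0000).
Jacobian J = [[2·p·q + 2·q^2 + 2·q - 4, p^2 + 4·p·q + 2·p], [-4·p + 5·q^2 - 2, 10·p·q - 3]].
At the point, J = [[2.0000, 15.0000], [15.0000, 27.0000]] (det J = -171.0000).
Solving J·Δ = −F gives Δ = (2.7895, -0.7719).

(2.7895, -0.7719)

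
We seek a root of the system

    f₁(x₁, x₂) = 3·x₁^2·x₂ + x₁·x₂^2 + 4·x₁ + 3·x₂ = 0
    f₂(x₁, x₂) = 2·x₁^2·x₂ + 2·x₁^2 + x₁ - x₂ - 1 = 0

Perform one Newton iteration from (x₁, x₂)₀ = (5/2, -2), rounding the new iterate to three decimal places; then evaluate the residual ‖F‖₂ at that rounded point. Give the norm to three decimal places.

6.908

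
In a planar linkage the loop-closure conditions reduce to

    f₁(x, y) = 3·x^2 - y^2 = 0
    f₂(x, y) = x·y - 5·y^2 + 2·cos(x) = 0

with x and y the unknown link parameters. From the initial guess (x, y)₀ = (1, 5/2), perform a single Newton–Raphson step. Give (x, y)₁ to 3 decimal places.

(0.569, 1.332)

At (1, 5/2): F = (-3.250, -27.66940).
Jacobian J = [[6·x, -2·y], [y - 2·sin(x), x - 10·y]].
At the point, J = [[6.000, -5.000], [0.81706, -24.000]] (det J = -139.91471).
Solving J·Δ = −F gives Δ = (-0.431, -1.168).
Then the next iterate is (x, y)₁ = (0.569, 1.332).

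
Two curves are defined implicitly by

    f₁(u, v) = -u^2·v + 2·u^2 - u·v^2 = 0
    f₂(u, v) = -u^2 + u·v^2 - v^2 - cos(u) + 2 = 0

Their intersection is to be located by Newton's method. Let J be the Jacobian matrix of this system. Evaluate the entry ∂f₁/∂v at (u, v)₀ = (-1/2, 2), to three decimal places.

1.750

∂f₁/∂v = -u^2 - 2·u·v.
At (-1/2, 2) this is 1.750.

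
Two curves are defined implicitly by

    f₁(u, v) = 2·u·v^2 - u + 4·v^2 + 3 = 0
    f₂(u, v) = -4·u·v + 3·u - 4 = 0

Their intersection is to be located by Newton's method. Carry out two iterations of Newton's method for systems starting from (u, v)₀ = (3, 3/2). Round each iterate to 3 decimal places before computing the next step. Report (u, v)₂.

At (3, 3/2): F = (22.500, -13.000).
Jacobian J = [[2·v^2 - 1, 4·u·v + 8·v], [-4·v + 3, -4·u]].
At the point, J = [[3.500, 30.000], [-3.000, -12.000]] (det J = 48.000).
Solving J·Δ = −F gives Δ = (-2.500, -0.458).
Then the next iterate is (u, v)₁ = (0.500, 1.042).
Round to (0.500, 1.042) and repeat: F = (7.92882, -4.584), J = [[1.17153, 10.420], [-1.168, -2.000]].
Δ = (-3.247, -0.396), so (u, v)₂ = (-2.747, 0.646).

(-2.747, 0.646)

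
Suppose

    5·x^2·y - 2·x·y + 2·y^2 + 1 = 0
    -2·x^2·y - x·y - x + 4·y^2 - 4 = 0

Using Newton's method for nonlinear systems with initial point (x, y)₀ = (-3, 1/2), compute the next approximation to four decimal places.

At (-3, 1/2): F = (27.0000, -7.5000).
Jacobian J = [[10·x·y - 2·y, 5·x^2 - 2·x + 4·y], [-4·x·y - y - 1, -2·x^2 - x + 8·y]].
At the point, J = [[-16.0000, 53.0000], [4.5000, -11.0000]] (det J = -62.5000).
Solving J·Δ = −F gives Δ = (1.6080, -0.0240).
Then the next iterate is (x, y)₁ = (-1.3920, 0.4760).

(-1.3920, 0.4760)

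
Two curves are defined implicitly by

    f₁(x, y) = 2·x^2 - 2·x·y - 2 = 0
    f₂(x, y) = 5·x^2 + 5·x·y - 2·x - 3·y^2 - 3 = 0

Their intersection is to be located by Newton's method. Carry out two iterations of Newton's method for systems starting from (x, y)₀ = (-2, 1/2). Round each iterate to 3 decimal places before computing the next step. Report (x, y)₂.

At (-2, 1/2): F = (8.000, 15.250).
Jacobian J = [[4·x - 2·y, -2·x], [10·x + 5·y - 2, 5·x - 6·y]].
At the point, J = [[-9.000, 4.000], [-19.500, -13.000]] (det J = 195.000).
Solving J·Δ = −F gives Δ = (0.846, -0.096).
Then the next iterate is (x, y)₁ = (-1.154, 0.404).
Round to (-1.154, 0.404) and repeat: F = (1.59586, 3.14585), J = [[-5.424, 2.308], [-11.520, -8.194]].
Δ = (0.286, -0.019), so (x, y)₂ = (-0.868, 0.385).

(-0.868, 0.385)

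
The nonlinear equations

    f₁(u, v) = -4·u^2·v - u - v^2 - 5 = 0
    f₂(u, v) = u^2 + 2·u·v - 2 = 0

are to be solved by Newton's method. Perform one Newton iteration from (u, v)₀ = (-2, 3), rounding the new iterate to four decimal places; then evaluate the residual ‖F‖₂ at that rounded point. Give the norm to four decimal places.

At (-2, 3): F = (-60.0000, -10.0000).
Jacobian J = [[-8·u·v - 1, -4·u^2 - 2·v], [2·u + 2·v, 2·u]].
At the point, J = [[47.0000, -22.0000], [2.0000, -4.0000]] (det J = -144.0000).
Solving J·Δ = −F gives Δ = (0.1389, -2.4306).
Then the next iterate is (u, v)₁ = (-1.8611, 0.5694).
Re-evaluating at (-1.8611, 0.5694): F = (-11.352024, -0.655727), so ‖F‖₂ = 11.3709.

11.3709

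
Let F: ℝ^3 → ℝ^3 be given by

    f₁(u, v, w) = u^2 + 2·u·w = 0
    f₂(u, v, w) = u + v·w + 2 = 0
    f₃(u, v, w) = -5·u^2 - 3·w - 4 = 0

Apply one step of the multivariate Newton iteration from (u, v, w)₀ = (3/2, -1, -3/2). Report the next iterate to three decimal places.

(0.633, 1.256, -0.750)

At (3/2, -1, -3/2): F = (-2.250, 5.000, -10.750).
Jacobian J = [[2·u + 2·w, 0, 2·u], [1, w, v], [-10·u, 0, -3]].
At the point, J = [[0.000, 0.000, 3.000], [1.000, -1.500, -1.000], [-15.000, 0.000, -3.000]] (det J = -67.500).
Solving J·Δ = −F gives Δ = (-0.867, 2.256, 0.750).
Then the next iterate is (u, v, w)₁ = (0.633, 1.256, -0.750).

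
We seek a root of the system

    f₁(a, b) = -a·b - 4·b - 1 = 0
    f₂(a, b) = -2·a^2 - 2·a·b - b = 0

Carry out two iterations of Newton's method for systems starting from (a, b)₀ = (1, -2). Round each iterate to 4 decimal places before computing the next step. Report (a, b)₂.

(-0.2295, -0.2718)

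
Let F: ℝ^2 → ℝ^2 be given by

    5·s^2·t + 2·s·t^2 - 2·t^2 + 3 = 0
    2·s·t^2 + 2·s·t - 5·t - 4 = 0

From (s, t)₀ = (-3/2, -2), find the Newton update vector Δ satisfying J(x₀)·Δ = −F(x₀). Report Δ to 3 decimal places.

(5.852, -5.852)

At (-3/2, -2): F = (-39.500, 0.000).
Jacobian J = [[10·s·t + 2·t^2, 5·s^2 + 4·s·t - 4·t], [2·t^2 + 2·t, 4·s·t + 2·s - 5]].
At the point, J = [[38.000, 31.250], [4.000, 4.000]] (det J = 27.000).
Solving J·Δ = −F gives Δ = (5.852, -5.852).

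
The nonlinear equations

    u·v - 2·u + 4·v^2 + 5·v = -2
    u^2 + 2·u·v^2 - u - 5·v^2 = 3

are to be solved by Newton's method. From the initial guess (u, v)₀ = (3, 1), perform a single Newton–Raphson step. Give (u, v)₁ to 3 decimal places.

At (3, 1): F = (8.000, 4.000).
Jacobian J = [[v - 2, u + 8·v + 5], [2·u + 2·v^2 - 1, 4·u·v - 10·v]].
At the point, J = [[-1.000, 16.000], [7.000, 2.000]] (det J = -114.000).
Solving J·Δ = −F gives Δ = (-0.421, -0.526).
Then the next iterate is (u, v)₁ = (2.579, 0.474).

(2.579, 0.474)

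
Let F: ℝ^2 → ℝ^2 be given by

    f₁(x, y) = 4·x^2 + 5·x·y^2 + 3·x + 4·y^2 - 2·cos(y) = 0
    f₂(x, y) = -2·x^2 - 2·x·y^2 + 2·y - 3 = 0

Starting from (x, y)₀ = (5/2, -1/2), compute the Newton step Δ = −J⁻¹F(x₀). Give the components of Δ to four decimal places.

(-4.8501, -4.7394)

At (5/2, -1/2): F = (34.869835, -17.7500).
Jacobian J = [[8·x + 5·y^2 + 3, 10·x·y + 8·y + 2·sin(y)], [-4·x - 2·y^2, -4·x·y + 2]].
At the point, J = [[24.2500, -17.458851], [-10.5000, 7.0000]] (det J = -13.567936).
Solving J·Δ = −F gives Δ = (-4.8501, -4.7394).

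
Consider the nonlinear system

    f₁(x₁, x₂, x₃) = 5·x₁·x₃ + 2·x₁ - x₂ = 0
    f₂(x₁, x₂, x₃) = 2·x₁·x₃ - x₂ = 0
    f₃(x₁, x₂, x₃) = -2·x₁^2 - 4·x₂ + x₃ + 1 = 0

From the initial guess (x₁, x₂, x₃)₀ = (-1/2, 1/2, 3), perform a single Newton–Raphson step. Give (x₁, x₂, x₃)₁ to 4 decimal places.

At (-1/2, 1/2, 3): F = (-9.0000, -3.5000, 1.5000).
Jacobian J = [[5·x₃ + 2, -1, 5·x₁], [2·x₃, -1, 2·x₁], [-4·x₁, -4, 1]].
At the point, J = [[17.0000, -1.0000, -2.5000], [6.0000, -1.0000, -1.0000], [2.0000, -4.0000, 1.0000]] (det J = -22.0000).
Solving J·Δ = −F gives Δ = (0.1932, -0.0909, -2.2500).
Then the next iterate is (x₁, x₂, x₃)₁ = (-0.3068, 0.4091, 0.7500).

(-0.3068, 0.4091, 0.7500)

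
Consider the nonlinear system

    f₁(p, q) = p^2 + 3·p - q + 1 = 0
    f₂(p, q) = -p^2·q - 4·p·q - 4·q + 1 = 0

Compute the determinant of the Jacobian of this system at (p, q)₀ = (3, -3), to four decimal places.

-195.0000

J = [[2·p + 3, -1], [-2·p·q - 4·q, -p^2 - 4·p - 4]].
At the point, J = [[9.0000, -1.0000], [30.0000, -25.0000]].
det J = -195.0000.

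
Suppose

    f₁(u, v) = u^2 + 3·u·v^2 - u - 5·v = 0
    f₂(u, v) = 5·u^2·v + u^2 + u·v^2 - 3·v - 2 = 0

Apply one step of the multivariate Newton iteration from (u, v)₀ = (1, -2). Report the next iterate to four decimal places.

(0.7689, -0.8826)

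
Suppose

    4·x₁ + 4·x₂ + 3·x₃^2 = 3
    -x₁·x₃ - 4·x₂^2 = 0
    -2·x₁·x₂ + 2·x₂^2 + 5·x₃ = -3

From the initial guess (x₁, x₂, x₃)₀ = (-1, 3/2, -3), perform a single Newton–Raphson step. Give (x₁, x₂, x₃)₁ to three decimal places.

At (-1, 3/2, -3): F = (26.000, -12.000, -4.500).
Jacobian J = [[4, 4, 6·x₃], [-x₃, -8·x₂, -x₁], [-2·x₂, -2·x₁ + 4·x₂, 5]].
At the point, J = [[4.000, 4.000, -18.000], [3.000, -12.000, 1.000], [-3.000, 8.000, 5.000]] (det J = -128.000).
Solving J·Δ = −F gives Δ = (9.016, 1.570, 3.797).
Then the next iterate is (x₁, x₂, x₃)₁ = (8.016, 3.070, 0.797).

(8.016, 3.070, 0.797)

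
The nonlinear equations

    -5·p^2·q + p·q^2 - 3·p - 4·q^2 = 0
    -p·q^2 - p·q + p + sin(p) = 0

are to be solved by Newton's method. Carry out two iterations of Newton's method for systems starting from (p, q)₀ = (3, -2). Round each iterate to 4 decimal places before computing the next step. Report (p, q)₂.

(1.2974, -1.9448)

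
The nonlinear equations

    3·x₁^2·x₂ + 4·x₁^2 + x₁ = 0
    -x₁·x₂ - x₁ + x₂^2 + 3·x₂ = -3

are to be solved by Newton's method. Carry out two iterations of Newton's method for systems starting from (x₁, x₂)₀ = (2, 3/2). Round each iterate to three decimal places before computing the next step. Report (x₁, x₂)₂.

(1.277, -1.149)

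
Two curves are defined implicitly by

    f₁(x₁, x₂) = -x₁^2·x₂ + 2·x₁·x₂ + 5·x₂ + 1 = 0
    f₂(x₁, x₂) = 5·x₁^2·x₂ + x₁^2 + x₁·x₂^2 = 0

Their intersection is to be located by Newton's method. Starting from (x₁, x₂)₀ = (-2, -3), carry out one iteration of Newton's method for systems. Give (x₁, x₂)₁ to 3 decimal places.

(-1.743, -1.210)

At (-2, -3): F = (10.000, -74.000).
Jacobian J = [[-2·x₁·x₂ + 2·x₂, -x₁^2 + 2·x₁ + 5], [10·x₁·x₂ + 2·x₁ + x₂^2, 5·x₁^2 + 2·x₁·x₂]].
At the point, J = [[-18.000, -3.000], [65.000, 32.000]] (det J = -381.000).
Solving J·Δ = −F gives Δ = (0.257, 1.790).
Then the next iterate is (x₁, x₂)₁ = (-1.743, -1.210).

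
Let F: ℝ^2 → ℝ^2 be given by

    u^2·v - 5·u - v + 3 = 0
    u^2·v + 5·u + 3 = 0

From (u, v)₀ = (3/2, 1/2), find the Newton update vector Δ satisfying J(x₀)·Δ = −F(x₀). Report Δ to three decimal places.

(-1.453, -0.969)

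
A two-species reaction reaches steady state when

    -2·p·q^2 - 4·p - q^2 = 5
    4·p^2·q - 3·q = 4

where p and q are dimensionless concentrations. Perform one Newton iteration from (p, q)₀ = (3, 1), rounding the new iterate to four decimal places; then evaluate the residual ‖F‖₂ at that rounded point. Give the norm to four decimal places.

At (3, 1): F = (-24.0000, 29.0000).
Jacobian J = [[-2·q^2 - 4, -4·p·q - 2·q], [8·p·q, 4·p^2 - 3]].
At the point, J = [[-6.0000, -14.0000], [24.0000, 33.0000]] (det J = 138.0000).
Solving J·Δ = −F gives Δ = (2.7971, -2.9130).
Then the next iterate is (p, q)₁ = (5.7971, -1.9130).
Re-evaluating at (5.7971, -1.9130): F = (-74.277744, -255.416931), so ‖F‖₂ = 265.9981.

265.9981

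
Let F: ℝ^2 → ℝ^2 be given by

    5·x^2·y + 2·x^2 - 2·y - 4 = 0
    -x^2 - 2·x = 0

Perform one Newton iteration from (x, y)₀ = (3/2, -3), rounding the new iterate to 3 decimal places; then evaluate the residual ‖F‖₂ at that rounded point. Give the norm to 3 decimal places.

At (3/2, -3): F = (-27.250, -5.250).
Jacobian J = [[10·x·y + 4·x, 5·x^2 - 2], [-2·x - 2, 0]].
At the point, J = [[-39.000, 9.250], [-5.000, 0.000]] (det J = 46.250).
Solving J·Δ = −F gives Δ = (-1.050, -1.481).
Then the next iterate is (x, y)₁ = (0.450, -4.481).
Re-evaluating at (0.450, -4.481): F = (0.82999, -1.10250), so ‖F‖₂ = 1.380.

1.380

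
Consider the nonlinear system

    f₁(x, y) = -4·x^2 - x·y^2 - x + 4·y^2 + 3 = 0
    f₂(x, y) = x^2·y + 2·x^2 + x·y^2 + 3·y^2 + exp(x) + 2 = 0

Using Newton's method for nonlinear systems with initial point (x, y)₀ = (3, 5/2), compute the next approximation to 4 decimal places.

At (3, 5/2): F = (-29.7500, 100.085537).
Jacobian J = [[-8·x - y^2 - 1, -2·x·y + 8·y], [2·x·y + 4·x + y^2 + exp(x), x^2 + 2·x·y + 6·y]].
At the point, J = [[-31.2500, 5.0000], [53.335537, 39.0000]] (det J = -1485.427685).
Solving J·Δ = −F gives Δ = (-1.1180, -1.0374).
Then the next iterate is (x, y)₁ = (1.8820, 1.4626).

(1.8820, 1.4626)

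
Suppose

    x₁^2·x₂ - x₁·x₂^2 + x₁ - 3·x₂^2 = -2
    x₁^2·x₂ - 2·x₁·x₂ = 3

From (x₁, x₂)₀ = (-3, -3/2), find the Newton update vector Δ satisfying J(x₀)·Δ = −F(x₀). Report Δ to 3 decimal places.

At (-3, -3/2): F = (-14.500, -25.500).
Jacobian J = [[2·x₁·x₂ - x₂^2 + 1, x₁^2 - 2·x₁·x₂ - 6·x₂], [2·x₁·x₂ - 2·x₂, x₁^2 - 2·x₁]].
At the point, J = [[7.750, 9.000], [12.000, 15.000]] (det J = 8.250).
Solving J·Δ = −F gives Δ = (-1.455, 2.864).

(-1.455, 2.864)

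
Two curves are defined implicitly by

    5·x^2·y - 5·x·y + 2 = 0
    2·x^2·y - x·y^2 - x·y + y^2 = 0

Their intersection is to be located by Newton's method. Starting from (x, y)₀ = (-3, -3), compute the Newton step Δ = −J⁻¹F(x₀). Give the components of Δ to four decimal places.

At (-3, -3): F = (-178.0000, -27.0000).
Jacobian J = [[10·x·y - 5·y, 5·x^2 - 5·x], [4·x·y - y^2 - y, 2·x^2 - 2·x·y - x + 2·y]].
At the point, J = [[105.0000, 60.0000], [30.0000, -3.0000]] (det J = -2115.0000).
Solving J·Δ = −F gives Δ = (1.0184, 1.1844).

(1.0184, 1.1844)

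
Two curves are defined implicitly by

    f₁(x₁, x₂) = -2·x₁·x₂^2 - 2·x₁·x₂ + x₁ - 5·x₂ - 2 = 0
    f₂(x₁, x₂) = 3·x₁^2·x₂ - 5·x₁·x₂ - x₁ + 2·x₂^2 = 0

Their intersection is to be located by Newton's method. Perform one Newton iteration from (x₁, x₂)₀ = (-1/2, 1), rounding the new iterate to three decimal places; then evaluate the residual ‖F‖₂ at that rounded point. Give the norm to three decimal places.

At (-1/2, 1): F = (-5.500, 5.750).
Jacobian J = [[-2·x₂^2 - 2·x₂ + 1, -4·x₁·x₂ - 2·x₁ - 5], [6·x₁·x₂ - 5·x₂ - 1, 3·x₁^2 - 5·x₁ + 4·x₂]].
At the point, J = [[-3.000, -2.000], [-9.000, 7.250]] (det J = -39.750).
Solving J·Δ = −F gives Δ = (-0.714, -1.679).
Then the next iterate is (x₁, x₂)₁ = (-1.214, -0.679).
Re-evaluating at (-1.214, -0.679): F = (-0.34820, -4.98757), so ‖F‖₂ = 5.000.

5.000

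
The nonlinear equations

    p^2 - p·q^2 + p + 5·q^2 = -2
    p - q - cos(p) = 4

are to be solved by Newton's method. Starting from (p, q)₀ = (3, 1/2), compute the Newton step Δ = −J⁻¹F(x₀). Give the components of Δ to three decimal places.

(-1.492, -2.213)

At (3, 1/2): F = (14.500, -0.51001).
Jacobian J = [[2·p - q^2 + 1, -2·p·q + 10·q], [sin(p) + 1, -1]].
At the point, J = [[6.750, 2.000], [1.14112, -1.000]] (det J = -9.03224).
Solving J·Δ = −F gives Δ = (-1.492, -2.213).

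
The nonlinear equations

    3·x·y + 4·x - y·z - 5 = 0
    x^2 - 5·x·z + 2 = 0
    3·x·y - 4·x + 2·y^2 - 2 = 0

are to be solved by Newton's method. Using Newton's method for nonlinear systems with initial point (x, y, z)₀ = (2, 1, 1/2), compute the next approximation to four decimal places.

At (2, 1, 1/2): F = (8.5000, 1.0000, -2.0000).
Jacobian J = [[3·y + 4, 3·x - z, -y], [2·x - 5·z, 0, -5·x], [3·y - 4, 3·x + 4·y, 0]].
At the point, J = [[7.0000, 5.5000, -1.0000], [1.5000, 0.0000, -10.0000], [-1.0000, 10.0000, 0.0000]] (det J = 740.0000).
Solving J·Δ = −F gives Δ = (-1.2838, 0.0716, -0.0926).
Then the next iterate is (x, y, z)₁ = (0.7162, 1.0716, 0.4074).

(0.7162, 1.0716, 0.4074)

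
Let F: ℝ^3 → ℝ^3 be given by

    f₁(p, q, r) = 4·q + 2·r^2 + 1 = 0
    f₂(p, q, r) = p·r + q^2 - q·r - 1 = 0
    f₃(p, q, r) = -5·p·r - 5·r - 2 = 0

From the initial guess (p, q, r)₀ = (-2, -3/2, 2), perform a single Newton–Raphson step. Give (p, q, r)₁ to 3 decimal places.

At (-2, -3/2, 2): F = (3.000, 0.250, 8.000).
Jacobian J = [[0, 4, 4·r], [r, 2·q - r, p - q], [-5·r, 0, -5·p - 5]].
At the point, J = [[0.000, 4.000, 8.000], [2.000, -5.000, -0.500], [-10.000, 0.000, 5.000]] (det J = -420.000).
Solving J·Δ = −F gives Δ = (0.533, 0.317, -0.533).
Then the next iterate is (p, q, r)₁ = (-1.467, -1.183, 1.467).

(-1.467, -1.183, 1.467)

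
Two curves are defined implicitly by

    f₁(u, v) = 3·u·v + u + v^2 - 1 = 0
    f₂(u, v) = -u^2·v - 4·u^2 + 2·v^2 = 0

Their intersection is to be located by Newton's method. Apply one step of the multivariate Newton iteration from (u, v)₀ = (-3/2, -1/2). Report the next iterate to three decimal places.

(-0.823, -0.562)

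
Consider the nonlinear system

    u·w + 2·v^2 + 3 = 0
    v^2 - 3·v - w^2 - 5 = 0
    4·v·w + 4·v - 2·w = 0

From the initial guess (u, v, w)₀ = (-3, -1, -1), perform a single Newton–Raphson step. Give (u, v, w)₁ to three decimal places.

(5.067, -1.267, -0.667)

At (-3, -1, -1): F = (8.000, -2.000, 2.000).
Jacobian J = [[w, 4·v, u], [0, 2·v - 3, -2·w], [0, 4·w + 4, 4·v - 2]].
At the point, J = [[-1.000, -4.000, -3.000], [0.000, -5.000, 2.000], [0.000, 0.000, -6.000]] (det J = -30.000).
Solving J·Δ = −F gives Δ = (8.067, -0.267, 0.333).
Then the next iterate is (u, v, w)₁ = (5.067, -1.267, -0.667).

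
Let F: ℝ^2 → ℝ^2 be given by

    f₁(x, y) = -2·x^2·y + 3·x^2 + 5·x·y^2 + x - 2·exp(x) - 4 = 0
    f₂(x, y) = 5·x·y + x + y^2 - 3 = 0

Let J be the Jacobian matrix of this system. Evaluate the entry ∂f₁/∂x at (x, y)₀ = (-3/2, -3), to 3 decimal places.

∂f₁/∂x = -4·x·y + 6·x + 5·y^2 - 2·exp(x) + 1.
At (-3/2, -3) this is 18.554.

18.554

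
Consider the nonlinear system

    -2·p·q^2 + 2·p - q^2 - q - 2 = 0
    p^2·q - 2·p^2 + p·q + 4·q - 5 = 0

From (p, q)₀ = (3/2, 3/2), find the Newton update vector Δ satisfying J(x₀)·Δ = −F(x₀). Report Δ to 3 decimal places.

At (3/2, 3/2): F = (-9.500, 2.125).
Jacobian J = [[-2·q^2 + 2, -4·p·q - 2·q - 1], [2·p·q - 4·p + q, p^2 + p + 4]].
At the point, J = [[-2.500, -13.000], [0.000, 7.750]] (det J = -19.375).
Solving J·Δ = −F gives Δ = (-2.374, -0.274).

(-2.374, -0.274)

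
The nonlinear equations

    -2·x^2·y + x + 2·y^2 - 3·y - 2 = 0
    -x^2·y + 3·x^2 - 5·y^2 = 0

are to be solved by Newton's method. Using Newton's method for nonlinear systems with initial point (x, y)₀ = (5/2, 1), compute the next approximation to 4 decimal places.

At (5/2, 1): F = (-13.0000, 7.5000).
Jacobian J = [[-4·x·y + 1, -2·x^2 + 4·y - 3], [-2·x·y + 6·x, -x^2 - 10·y]].
At the point, J = [[-9.0000, -11.5000], [10.0000, -16.2500]] (det J = 261.2500).
Solving J·Δ = −F gives Δ = (-1.1388, -0.2392).
Then the next iterate is (x, y)₁ = (1.3612, 0.7608).

(1.3612, 0.7608)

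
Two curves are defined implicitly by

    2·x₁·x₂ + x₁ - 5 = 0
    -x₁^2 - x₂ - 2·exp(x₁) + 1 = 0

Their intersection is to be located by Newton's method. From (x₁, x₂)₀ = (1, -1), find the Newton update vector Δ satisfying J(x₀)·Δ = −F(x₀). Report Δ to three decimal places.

(-0.937, 2.531)

At (1, -1): F = (-6.000, -4.43656).
Jacobian J = [[2·x₂ + 1, 2·x₁], [-2·x₁ - 2·exp(x₁), -1]].
At the point, J = [[-1.000, 2.000], [-7.43656, -1.000]] (det J = 15.87313).
Solving J·Δ = −F gives Δ = (-0.937, 2.531).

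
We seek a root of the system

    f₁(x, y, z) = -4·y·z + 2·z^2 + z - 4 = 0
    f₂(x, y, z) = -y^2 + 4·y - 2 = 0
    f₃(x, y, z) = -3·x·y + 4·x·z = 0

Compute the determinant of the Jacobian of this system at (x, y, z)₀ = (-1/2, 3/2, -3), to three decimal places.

-280.500

J = [[0, -4·z, -4·y + 4·z + 1], [0, -2·y + 4, 0], [-3·y + 4·z, -3·x, 4·x]].
At the point, J = [[0.000, 12.000, -17.000], [0.000, 1.000, 0.000], [-16.500, 1.500, -2.000]].
det J = -280.500.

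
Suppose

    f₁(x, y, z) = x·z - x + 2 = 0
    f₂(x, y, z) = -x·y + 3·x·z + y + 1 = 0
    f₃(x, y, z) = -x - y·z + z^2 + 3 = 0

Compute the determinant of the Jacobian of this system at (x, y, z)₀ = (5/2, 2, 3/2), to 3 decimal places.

J = [[z - 1, 0, x], [-y + 3·z, -x + 1, 3·x], [-1, -z, -y + 2·z]].
At the point, J = [[0.500, 0.000, 2.500], [2.500, -1.500, 7.500], [-1.000, -1.500, 1.000]].
det J = -8.250.

-8.250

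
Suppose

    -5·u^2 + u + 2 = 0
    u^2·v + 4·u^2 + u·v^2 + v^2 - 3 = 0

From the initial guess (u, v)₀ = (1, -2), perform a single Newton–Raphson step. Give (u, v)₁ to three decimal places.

At (1, -2): F = (-2.000, 7.000).
Jacobian J = [[-10·u + 1, 0], [2·u·v + 8·u + v^2, u^2 + 2·u·v + 2·v]].
At the point, J = [[-9.000, 0.000], [8.000, -7.000]] (det J = 63.000).
Solving J·Δ = −F gives Δ = (-0.222, 0.746).
Then the next iterate is (u, v)₁ = (0.778, -1.254).

(0.778, -1.254)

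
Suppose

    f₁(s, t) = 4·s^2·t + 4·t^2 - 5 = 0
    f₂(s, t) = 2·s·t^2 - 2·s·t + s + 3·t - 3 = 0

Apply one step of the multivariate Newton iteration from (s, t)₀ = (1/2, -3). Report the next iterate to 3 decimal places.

At (1/2, -3): F = (28.000, 0.500).
Jacobian J = [[8·s·t, 4·s^2 + 8·t], [2·t^2 - 2·t + 1, 4·s·t - 2·s + 3]].
At the point, J = [[-12.000, -23.000], [25.000, -4.000]] (det J = 623.000).
Solving J·Δ = −F gives Δ = (0.161, 1.133).
Then the next iterate is (s, t)₁ = (0.661, -1.867).

(0.661, -1.867)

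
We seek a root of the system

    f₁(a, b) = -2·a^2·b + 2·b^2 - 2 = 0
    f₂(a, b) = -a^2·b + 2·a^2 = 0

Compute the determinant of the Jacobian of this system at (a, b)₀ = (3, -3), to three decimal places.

576.000

J = [[-4·a·b, -2·a^2 + 4·b], [-2·a·b + 4·a, -a^2]].
At the point, J = [[36.000, -30.000], [30.000, -9.000]].
det J = 576.000.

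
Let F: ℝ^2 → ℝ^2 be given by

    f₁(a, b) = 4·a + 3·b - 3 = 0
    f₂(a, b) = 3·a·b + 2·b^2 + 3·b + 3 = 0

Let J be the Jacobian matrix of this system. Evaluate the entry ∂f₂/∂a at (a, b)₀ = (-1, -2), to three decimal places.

-6.000

∂f₂/∂a = 3·b.
At (-1, -2) this is -6.000.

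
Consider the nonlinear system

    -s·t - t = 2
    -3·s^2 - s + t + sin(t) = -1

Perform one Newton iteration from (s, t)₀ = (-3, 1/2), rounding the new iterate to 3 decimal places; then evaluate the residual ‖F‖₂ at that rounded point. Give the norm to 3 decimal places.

At (-3, 1/2): F = (-1.000, -22.02057).
Jacobian J = [[-t, -s - 1], [-6·s - 1, cos(t) + 1]].
At the point, J = [[-0.500, 2.000], [17.000, 1.87758]] (det J = -34.93879).
Solving J·Δ = −F gives Δ = (1.207, 0.802).
Then the next iterate is (s, t)₁ = (-1.793, 1.302).
Re-evaluating at (-1.793, 1.302): F = (-0.96751, -4.58546), so ‖F‖₂ = 4.686.

4.686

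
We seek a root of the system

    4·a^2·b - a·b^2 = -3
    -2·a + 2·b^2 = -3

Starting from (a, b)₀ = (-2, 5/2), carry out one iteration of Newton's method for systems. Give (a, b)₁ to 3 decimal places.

(-1.883, 0.573)

At (-2, 5/2): F = (55.500, 19.500).
Jacobian J = [[8·a·b - b^2, 4·a^2 - 2·a·b], [-2, 4·b]].
At the point, J = [[-46.250, 26.000], [-2.000, 10.000]] (det J = -410.500).
Solving J·Δ = −F gives Δ = (0.117, -1.927).
Then the next iterate is (a, b)₁ = (-1.883, 0.573).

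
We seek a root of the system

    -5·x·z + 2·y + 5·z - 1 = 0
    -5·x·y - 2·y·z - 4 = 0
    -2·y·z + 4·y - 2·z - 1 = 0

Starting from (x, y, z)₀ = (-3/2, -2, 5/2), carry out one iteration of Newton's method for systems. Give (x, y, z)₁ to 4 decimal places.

(0.2216, -5.6036, 2.6982)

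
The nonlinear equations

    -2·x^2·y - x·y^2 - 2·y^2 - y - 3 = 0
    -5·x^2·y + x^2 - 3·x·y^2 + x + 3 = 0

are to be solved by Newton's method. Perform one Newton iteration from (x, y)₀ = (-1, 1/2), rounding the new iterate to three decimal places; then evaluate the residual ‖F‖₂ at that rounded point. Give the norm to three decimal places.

At (-1, 1/2): F = (-4.750, 1.250).
Jacobian J = [[-4·x·y - y^2, -2·x^2 - 2·x·y - 4·y - 1], [-10·x·y + 2·x - 3·y^2 + 1, -5·x^2 - 6·x·y]].
At the point, J = [[1.750, -4.000], [3.250, -2.000]] (det J = 9.500).
Solving J·Δ = −F gives Δ = (-1.526, -1.855).
Then the next iterate is (x, y)₁ = (-2.526, -1.355).
Re-evaluating at (-2.526, -1.355): F = (16.61238, 63.99715), so ‖F‖₂ = 66.118.

66.118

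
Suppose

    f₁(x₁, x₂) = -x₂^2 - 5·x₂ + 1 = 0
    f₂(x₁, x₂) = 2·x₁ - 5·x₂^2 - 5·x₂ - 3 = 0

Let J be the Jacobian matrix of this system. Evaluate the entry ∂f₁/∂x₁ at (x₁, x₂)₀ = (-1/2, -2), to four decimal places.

0.0000

∂f₁/∂x₁ = 0.
At (-1/2, -2) this is 0.0000.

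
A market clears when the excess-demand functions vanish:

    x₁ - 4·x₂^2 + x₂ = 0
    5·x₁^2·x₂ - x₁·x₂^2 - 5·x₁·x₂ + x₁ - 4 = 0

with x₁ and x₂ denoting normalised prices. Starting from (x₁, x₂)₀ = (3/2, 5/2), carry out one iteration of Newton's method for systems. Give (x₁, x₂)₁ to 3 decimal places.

(1.416, 1.390)

At (3/2, 5/2): F = (-21.000, -2.500).
Jacobian J = [[1, -8·x₂ + 1], [10·x₁·x₂ - x₂^2 - 5·x₂ + 1, 5·x₁^2 - 2·x₁·x₂ - 5·x₁]].
At the point, J = [[1.000, -19.000], [19.750, -3.750]] (det J = 371.500).
Solving J·Δ = −F gives Δ = (-0.084, -1.110).
Then the next iterate is (x₁, x₂)₁ = (1.416, 1.390).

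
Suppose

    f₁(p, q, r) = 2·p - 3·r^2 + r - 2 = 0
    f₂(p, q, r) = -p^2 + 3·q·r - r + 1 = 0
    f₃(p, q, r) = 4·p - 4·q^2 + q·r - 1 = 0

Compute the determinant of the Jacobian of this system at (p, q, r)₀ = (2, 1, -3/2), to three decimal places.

J = [[2, 0, -6·r + 1], [-2·p, 3·r, 3·q - 1], [4, -8·q + r, q]].
At the point, J = [[2.000, 0.000, 10.000], [-4.000, -4.500, 2.000], [4.000, -9.500, 1.000]].
det J = 589.000.

589.000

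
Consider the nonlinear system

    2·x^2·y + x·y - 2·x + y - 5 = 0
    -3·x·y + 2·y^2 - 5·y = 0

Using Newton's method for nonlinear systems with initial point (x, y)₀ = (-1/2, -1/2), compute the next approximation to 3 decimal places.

At (-1/2, -1/2): F = (-4.500, 2.250).
Jacobian J = [[4·x·y + y - 2, 2·x^2 + x + 1], [-3·y, -3·x + 4·y - 5]].
At the point, J = [[-1.500, 1.000], [1.500, -5.500]] (det J = 6.750).
Solving J·Δ = −F gives Δ = (-3.333, -0.500).
Then the next iterate is (x, y)₁ = (-3.833, -1.000).

(-3.833, -1.000)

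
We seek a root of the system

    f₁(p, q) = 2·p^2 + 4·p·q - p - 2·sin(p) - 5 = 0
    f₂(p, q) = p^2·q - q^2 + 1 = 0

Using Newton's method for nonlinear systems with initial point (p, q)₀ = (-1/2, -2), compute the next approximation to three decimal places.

(-0.558, -1.149)

At (-1/2, -2): F = (0.95885, -3.500).
Jacobian J = [[4·p + 4·q - 2·cos(p) - 1, 4·p], [2·p·q, p^2 - 2·q]].
At the point, J = [[-12.75517, -2.000], [2.000, 4.250]] (det J = -50.20945).
Solving J·Δ = −F gives Δ = (-0.058, 0.851).
Then the next iterate is (p, q)₁ = (-0.558, -1.149).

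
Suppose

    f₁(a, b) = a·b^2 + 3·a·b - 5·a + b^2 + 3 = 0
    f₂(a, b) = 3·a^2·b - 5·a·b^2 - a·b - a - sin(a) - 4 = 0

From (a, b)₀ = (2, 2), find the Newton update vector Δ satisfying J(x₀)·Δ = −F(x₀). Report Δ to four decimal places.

(-0.1461, -0.9039)

At (2, 2): F = (17.0000, -26.909297).
Jacobian J = [[b^2 + 3·b - 5, 2·a·b + 3·a + 2·b], [6·a·b - 5·b^2 - b - cos(a) - 1, 3·a^2 - 10·a·b - a]].
At the point, J = [[5.0000, 18.0000], [1.416147, -30.0000]] (det J = -175.490643).
Solving J·Δ = −F gives Δ = (-0.1461, -0.9039).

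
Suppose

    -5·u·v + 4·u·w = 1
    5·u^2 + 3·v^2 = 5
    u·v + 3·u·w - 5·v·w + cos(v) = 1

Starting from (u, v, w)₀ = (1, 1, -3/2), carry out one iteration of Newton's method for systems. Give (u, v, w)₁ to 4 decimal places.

(0.7137, 0.9772, 0.6841)

At (1, 1, -3/2): F = (-12.0000, 3.0000, 3.540302).
Jacobian J = [[-5·v + 4·w, -5·u, 4·u], [10·u, 6·v, 0], [v + 3·w, u - 5·w - sin(v), 3·u - 5·v]].
At the point, J = [[-11.0000, -5.0000, 4.0000], [10.0000, 6.0000, 0.0000], [-3.5000, 7.658529, -2.0000]] (det J = 422.341161).
Solving J·Δ = −F gives Δ = (-0.2863, -0.0228, 2.1841).
Then the next iterate is (u, v, w)₁ = (0.7137, 0.9772, 0.6841).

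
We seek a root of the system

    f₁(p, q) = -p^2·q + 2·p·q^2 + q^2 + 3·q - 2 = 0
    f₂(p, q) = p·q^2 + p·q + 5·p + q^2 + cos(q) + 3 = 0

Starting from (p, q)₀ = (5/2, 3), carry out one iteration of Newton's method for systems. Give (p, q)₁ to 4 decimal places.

At (5/2, 3): F = (42.2500, 53.510008).
Jacobian J = [[-2·p·q + 2·q^2, -p^2 + 4·p·q + 2·q + 3], [q^2 + q + 5, 2·p·q + p + 2·q - sin(q)]].
At the point, J = [[3.0000, 32.7500], [17.0000, 23.358880]] (det J = -486.673360).
Solving J·Δ = −F gives Δ = (-1.5730, -1.1460).
Then the next iterate is (p, q)₁ = (0.9270, 1.8540).

(0.9270, 1.8540)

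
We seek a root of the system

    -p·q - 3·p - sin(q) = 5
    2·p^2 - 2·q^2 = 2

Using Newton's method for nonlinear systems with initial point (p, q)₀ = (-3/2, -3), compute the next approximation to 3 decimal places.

At (-3/2, -3): F = (-4.85888, -15.500).
Jacobian J = [[-q - 3, -p - cos(q)], [4·p, -4·q]].
At the point, J = [[0.000, 2.48999], [-6.000, 12.000]] (det J = 14.93995).
Solving J·Δ = −F gives Δ = (1.319, 1.951).
Then the next iterate is (p, q)₁ = (-0.181, -1.049).

(-0.181, -1.049)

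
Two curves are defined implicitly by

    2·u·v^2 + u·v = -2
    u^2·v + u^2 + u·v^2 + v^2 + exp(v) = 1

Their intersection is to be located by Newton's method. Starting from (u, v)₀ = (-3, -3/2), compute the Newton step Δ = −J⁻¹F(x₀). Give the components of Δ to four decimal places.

At (-3, -3/2): F = (-7.0000, -9.776870).
Jacobian J = [[2·v^2 + v, 4·u·v + u], [2·u·v + 2·u + v^2, u^2 + 2·u·v + 2·v + exp(v)]].
At the point, J = [[3.0000, 15.0000], [5.2500, 15.223130]] (det J = -33.080610).
Solving J·Δ = −F gives Δ = (1.2119, 0.2243).

(1.2119, 0.2243)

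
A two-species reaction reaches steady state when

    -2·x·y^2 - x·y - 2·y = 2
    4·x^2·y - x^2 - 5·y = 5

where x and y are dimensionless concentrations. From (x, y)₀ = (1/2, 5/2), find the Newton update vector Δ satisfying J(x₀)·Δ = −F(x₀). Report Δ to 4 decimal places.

At (1/2, 5/2): F = (-14.5000, -15.2500).
Jacobian J = [[-2·y^2 - y, -4·x·y - x - 2], [8·x·y - 2·x, 4·x^2 - 5]].
At the point, J = [[-15.0000, -7.5000], [9.0000, -4.0000]] (det J = 127.5000).
Solving J·Δ = −F gives Δ = (0.4422, -2.8176).

(0.4422, -2.8176)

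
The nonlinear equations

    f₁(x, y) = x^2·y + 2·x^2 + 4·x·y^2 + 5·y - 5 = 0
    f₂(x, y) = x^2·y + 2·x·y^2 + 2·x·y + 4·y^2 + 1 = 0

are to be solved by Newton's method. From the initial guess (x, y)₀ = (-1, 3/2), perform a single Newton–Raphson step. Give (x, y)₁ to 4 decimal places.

(-1.2432, 0.9189)

At (-1, 3/2): F = (-3.0000, 4.0000).
Jacobian J = [[2·x·y + 4·x + 4·y^2, x^2 + 8·x·y + 5], [2·x·y + 2·y^2 + 2·y, x^2 + 4·x·y + 2·x + 8·y]].
At the point, J = [[2.0000, -6.0000], [4.5000, 5.0000]] (det J = 37.0000).
Solving J·Δ = −F gives Δ = (-0.2432, -0.5811).
Then the next iterate is (x, y)₁ = (-1.2432, 0.9189).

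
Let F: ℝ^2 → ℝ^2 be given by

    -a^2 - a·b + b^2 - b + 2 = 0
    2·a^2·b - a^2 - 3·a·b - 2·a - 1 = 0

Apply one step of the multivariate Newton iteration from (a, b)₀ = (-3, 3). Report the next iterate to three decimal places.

At (-3, 3): F = (8.000, 77.000).
Jacobian J = [[-2·a - b, -a + 2·b - 1], [4·a·b - 2·a - 3·b - 2, 2·a^2 - 3·a]].
At the point, J = [[3.000, 8.000], [-41.000, 27.000]] (det J = 409.000).
Solving J·Δ = −F gives Δ = (0.978, -1.367).
Then the next iterate is (a, b)₁ = (-2.022, 1.633).

(-2.022, 1.633)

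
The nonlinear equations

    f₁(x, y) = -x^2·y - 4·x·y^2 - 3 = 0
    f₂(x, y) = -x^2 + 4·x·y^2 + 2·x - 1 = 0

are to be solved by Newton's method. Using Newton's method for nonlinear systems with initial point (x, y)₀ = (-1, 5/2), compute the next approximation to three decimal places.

(0.066, 2.596)

At (-1, 5/2): F = (19.500, -29.000).
Jacobian J = [[-2·x·y - 4·y^2, -x^2 - 8·x·y], [-2·x + 4·y^2 + 2, 8·x·y]].
At the point, J = [[-20.000, 19.000], [29.000, -20.000]] (det J = -151.000).
Solving J·Δ = −F gives Δ = (1.066, 0.096).
Then the next iterate is (x, y)₁ = (0.066, 2.596).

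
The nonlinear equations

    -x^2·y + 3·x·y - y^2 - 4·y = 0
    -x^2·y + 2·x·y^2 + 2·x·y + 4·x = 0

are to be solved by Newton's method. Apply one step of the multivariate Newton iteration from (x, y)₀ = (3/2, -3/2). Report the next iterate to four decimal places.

(0.0900, -1.8000)

At (3/2, -3/2): F = (0.3750, 11.6250).
Jacobian J = [[-2·x·y + 3·y, -x^2 + 3·x - 2·y - 4], [-2·x·y + 2·y^2 + 2·y + 4, -x^2 + 4·x·y + 2·x]].
At the point, J = [[0.0000, 1.2500], [10.0000, -8.2500]] (det J = -12.5000).
Solving J·Δ = −F gives Δ = (-1.4100, -0.3000).
Then the next iterate is (x, y)₁ = (0.0900, -1.8000).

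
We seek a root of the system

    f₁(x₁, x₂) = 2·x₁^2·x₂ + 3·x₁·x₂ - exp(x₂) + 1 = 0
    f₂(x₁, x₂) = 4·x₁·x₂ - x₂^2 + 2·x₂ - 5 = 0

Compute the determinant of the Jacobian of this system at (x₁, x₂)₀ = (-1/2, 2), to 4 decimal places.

J = [[4·x₁·x₂ + 3·x₂, 2·x₁^2 + 3·x₁ - exp(x₂)], [4·x₂, 4·x₁ - 2·x₂ + 2]].
At the point, J = [[2.0000, -8.389056], [8.0000, -4.0000]].
det J = 59.1124.

59.1124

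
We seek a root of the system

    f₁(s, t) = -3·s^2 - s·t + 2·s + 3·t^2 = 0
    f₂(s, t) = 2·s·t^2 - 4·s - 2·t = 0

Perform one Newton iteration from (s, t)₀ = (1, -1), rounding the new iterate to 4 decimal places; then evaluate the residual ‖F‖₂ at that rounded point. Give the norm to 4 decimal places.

70.0759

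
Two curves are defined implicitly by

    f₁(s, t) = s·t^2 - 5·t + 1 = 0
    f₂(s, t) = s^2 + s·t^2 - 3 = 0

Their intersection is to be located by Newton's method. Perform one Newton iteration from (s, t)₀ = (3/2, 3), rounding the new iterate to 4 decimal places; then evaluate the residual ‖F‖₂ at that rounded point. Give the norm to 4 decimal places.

10.2269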